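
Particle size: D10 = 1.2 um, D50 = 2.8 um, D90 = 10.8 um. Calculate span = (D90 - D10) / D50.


Span = (10.8 - 1.2) / 2.8 = 9.6 / 2.8 = 3.429

3.429


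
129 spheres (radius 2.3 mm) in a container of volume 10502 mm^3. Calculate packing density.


V_sphere = 4/3*pi*2.3^3 = 50.965 mm^3
Total V = 129*50.965 = 6574.485 mm^3
PD = 6574.485 / 10502 = 0.626

0.626


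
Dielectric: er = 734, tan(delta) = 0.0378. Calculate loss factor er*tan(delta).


Loss = 734 * 0.0378 = 27.745

27.745


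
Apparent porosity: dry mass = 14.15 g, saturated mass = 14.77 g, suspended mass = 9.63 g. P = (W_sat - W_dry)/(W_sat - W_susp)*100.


P = (14.77 - 14.15) / (14.77 - 9.63) * 100 = 0.62 / 5.14 * 100 = 12.1%

12.1


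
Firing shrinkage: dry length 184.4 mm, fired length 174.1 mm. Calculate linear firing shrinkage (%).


FS = (184.4 - 174.1) / 184.4 * 100 = 5.59%

5.59


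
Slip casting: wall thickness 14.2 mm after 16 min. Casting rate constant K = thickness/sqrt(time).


K = 14.2 / sqrt(16) = 14.2 / 4.0 = 3.55 mm/min^0.5

3.55


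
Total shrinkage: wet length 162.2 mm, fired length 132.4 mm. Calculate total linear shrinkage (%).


TS = (162.2 - 132.4) / 162.2 * 100 = 18.37%

18.37


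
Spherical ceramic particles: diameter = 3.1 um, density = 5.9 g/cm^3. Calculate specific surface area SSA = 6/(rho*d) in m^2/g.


SSA = 6 / (5.9 * 3.1) = 0.328 m^2/g

0.328


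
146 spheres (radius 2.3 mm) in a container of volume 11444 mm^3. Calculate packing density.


V_sphere = 4/3*pi*2.3^3 = 50.965 mm^3
Total V = 146*50.965 = 7440.89 mm^3
PD = 7440.89 / 11444 = 0.65

0.65


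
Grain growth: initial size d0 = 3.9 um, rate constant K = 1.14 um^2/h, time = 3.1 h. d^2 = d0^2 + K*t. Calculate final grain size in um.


d^2 = 3.9^2 + 1.14*3.1 = 18.744
d = sqrt(18.744) = 4.33 um

4.33


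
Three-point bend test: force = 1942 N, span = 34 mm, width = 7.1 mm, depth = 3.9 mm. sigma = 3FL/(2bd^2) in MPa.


sigma = 3*1942*34/(2*7.1*3.9^2) = 917.1 MPa

917.1


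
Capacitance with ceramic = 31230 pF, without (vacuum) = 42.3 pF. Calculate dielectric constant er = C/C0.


er = 31230 / 42.3 = 738.3

738.3


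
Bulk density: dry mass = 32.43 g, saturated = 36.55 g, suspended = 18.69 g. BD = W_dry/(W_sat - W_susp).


BD = 32.43 / (36.55 - 18.69) = 32.43 / 17.86 = 1.816 g/cm^3

1.816


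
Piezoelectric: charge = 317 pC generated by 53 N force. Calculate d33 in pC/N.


d33 = 317 / 53 = 6.0 pC/N

6.0


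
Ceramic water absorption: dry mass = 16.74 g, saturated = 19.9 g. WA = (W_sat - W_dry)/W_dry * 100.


WA = (19.9 - 16.74) / 16.74 * 100 = 18.88%

18.88


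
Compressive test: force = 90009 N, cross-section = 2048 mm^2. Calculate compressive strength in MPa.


CS = 90009 / 2048 = 43.9 MPa

43.9


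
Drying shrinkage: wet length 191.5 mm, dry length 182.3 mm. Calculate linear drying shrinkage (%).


DS = (191.5 - 182.3) / 191.5 * 100 = 4.8%

4.8


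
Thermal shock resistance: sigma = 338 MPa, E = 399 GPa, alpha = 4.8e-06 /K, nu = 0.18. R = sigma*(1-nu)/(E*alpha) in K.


R = 338*(1-0.18)/(399*1000*4.8e-06) = 145 K

145


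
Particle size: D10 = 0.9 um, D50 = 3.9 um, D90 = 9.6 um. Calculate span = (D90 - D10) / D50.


Span = (9.6 - 0.9) / 3.9 = 8.7 / 3.9 = 2.231

2.231


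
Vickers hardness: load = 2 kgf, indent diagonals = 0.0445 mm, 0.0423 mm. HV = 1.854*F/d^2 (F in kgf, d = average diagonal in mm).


d_avg = (0.0445+0.0423)/2 = 0.0434 mm
HV = 1.854*2/0.0434^2 = 1969

1969


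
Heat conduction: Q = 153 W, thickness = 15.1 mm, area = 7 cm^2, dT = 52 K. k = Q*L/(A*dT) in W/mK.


k = 153*15.1/1000/(7/10000*52) = 63.47 W/mK

63.47


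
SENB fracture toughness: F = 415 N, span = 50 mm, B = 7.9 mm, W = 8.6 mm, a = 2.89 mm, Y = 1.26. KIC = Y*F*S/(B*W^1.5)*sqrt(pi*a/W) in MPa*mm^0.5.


KIC = 1.26*415*50/(7.9*8.6^1.5)*sqrt(pi*2.89/8.6) = 134.83

134.83


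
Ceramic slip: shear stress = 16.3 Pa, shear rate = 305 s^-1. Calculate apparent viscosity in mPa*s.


eta = tau/gamma * 1000 = 16.3/305 * 1000 = 53.4 mPa*s

53.4


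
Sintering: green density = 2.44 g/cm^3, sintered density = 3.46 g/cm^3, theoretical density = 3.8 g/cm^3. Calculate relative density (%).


Relative = 3.46 / 3.8 * 100 = 91.1%

91.1


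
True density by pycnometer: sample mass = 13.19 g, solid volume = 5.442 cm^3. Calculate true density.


TD = 13.19 / 5.442 = 2.424 g/cm^3

2.424


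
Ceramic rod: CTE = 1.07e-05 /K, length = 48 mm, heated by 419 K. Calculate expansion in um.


dL = 1.07e-05 * 48 * 419 * 1000 = 215.198 um

215.198


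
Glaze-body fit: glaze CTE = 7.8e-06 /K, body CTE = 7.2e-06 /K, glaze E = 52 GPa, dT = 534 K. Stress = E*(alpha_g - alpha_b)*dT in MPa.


Stress = 52*1000*(7.8e-06 - 7.2e-06)*534 = 16.7 MPa

16.7


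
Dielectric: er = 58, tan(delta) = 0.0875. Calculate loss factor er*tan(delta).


Loss = 58 * 0.0875 = 5.075

5.075


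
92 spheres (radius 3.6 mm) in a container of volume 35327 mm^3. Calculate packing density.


V_sphere = 4/3*pi*3.6^3 = 195.4322 mm^3
Total V = 92*195.4322 = 17979.7624 mm^3
PD = 17979.7624 / 35327 = 0.509

0.509


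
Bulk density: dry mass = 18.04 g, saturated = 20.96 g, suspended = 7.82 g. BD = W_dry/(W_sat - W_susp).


BD = 18.04 / (20.96 - 7.82) = 18.04 / 13.14 = 1.373 g/cm^3

1.373


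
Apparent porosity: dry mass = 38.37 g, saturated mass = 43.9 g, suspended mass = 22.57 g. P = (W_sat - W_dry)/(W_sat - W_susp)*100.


P = (43.9 - 38.37) / (43.9 - 22.57) * 100 = 5.53 / 21.33 * 100 = 25.9%

25.9


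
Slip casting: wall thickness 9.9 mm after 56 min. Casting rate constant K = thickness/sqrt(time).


K = 9.9 / sqrt(56) = 9.9 / 7.4833 = 1.323 mm/min^0.5

1.323


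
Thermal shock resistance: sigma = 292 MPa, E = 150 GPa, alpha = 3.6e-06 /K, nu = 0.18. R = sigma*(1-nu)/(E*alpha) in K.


R = 292*(1-0.18)/(150*1000*3.6e-06) = 443 K

443


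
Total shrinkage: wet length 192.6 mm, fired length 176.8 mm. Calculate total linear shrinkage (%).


TS = (192.6 - 176.8) / 192.6 * 100 = 8.2%

8.2


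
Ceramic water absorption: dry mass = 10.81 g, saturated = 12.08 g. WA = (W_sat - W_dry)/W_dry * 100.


WA = (12.08 - 10.81) / 10.81 * 100 = 11.75%

11.75


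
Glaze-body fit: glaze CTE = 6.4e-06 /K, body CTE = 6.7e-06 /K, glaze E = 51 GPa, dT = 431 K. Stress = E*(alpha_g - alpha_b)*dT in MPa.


Stress = 51*1000*(6.4e-06 - 6.7e-06)*431 = -6.6 MPa

-6.6


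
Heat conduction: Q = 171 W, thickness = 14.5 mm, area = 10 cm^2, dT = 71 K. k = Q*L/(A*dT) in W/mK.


k = 171*14.5/1000/(10/10000*71) = 34.92 W/mK

34.92


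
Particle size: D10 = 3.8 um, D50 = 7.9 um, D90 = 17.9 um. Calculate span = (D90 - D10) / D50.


Span = (17.9 - 3.8) / 7.9 = 14.1 / 7.9 = 1.785

1.785


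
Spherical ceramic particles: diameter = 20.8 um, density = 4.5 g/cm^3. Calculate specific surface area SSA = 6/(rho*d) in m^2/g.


SSA = 6 / (4.5 * 20.8) = 0.064 m^2/g

0.064


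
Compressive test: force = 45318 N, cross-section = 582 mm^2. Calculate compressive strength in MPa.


CS = 45318 / 582 = 77.9 MPa

77.9


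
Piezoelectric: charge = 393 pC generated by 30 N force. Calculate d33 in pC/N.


d33 = 393 / 30 = 13.1 pC/N

13.1


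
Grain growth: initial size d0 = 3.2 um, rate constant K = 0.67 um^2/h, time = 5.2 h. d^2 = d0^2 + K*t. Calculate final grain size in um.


d^2 = 3.2^2 + 0.67*5.2 = 13.724
d = sqrt(13.724) = 3.7 um

3.7


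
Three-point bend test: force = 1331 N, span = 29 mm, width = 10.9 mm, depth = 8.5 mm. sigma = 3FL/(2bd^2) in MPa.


sigma = 3*1331*29/(2*10.9*8.5^2) = 73.5 MPa

73.5


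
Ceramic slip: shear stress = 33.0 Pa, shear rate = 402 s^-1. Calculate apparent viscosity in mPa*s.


eta = tau/gamma * 1000 = 33.0/402 * 1000 = 82.1 mPa*s

82.1


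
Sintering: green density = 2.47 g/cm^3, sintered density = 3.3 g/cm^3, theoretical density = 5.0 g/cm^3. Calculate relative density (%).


Relative = 3.3 / 5.0 * 100 = 66.0%

66.0


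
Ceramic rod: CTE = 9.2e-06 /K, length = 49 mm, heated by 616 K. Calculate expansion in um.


dL = 9.2e-06 * 49 * 616 * 1000 = 277.693 um

277.693


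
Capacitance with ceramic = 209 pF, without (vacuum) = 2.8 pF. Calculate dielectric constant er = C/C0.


er = 209 / 2.8 = 74.64

74.64


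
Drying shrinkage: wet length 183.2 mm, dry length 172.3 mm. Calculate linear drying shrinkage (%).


DS = (183.2 - 172.3) / 183.2 * 100 = 5.95%

5.95


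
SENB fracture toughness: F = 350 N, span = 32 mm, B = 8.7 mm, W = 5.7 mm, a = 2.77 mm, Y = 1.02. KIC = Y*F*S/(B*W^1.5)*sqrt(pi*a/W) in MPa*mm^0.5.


KIC = 1.02*350*32/(8.7*5.7^1.5)*sqrt(pi*2.77/5.7) = 119.22

119.22


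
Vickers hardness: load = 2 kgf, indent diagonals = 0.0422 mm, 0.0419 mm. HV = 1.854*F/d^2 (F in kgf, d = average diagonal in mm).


d_avg = (0.0422+0.0419)/2 = 0.04205 mm
HV = 1.854*2/0.04205^2 = 2097

2097


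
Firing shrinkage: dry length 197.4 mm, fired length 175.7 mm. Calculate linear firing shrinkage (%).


FS = (197.4 - 175.7) / 197.4 * 100 = 10.99%

10.99


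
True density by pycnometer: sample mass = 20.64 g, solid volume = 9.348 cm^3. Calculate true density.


TD = 20.64 / 9.348 = 2.208 g/cm^3

2.208


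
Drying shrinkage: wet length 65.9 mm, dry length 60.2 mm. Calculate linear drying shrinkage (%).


DS = (65.9 - 60.2) / 65.9 * 100 = 8.65%

8.65


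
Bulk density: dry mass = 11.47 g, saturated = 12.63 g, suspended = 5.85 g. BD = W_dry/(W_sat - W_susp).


BD = 11.47 / (12.63 - 5.85) = 11.47 / 6.78 = 1.692 g/cm^3

1.692


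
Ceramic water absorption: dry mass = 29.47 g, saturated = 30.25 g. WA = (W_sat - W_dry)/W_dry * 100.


WA = (30.25 - 29.47) / 29.47 * 100 = 2.65%

2.65


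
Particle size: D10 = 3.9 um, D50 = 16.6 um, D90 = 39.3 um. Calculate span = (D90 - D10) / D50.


Span = (39.3 - 3.9) / 16.6 = 35.4 / 16.6 = 2.133

2.133


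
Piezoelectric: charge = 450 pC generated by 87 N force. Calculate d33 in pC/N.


d33 = 450 / 87 = 5.2 pC/N

5.2


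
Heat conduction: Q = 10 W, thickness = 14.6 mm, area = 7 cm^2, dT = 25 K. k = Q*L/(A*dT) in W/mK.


k = 10*14.6/1000/(7/10000*25) = 8.34 W/mK

8.34


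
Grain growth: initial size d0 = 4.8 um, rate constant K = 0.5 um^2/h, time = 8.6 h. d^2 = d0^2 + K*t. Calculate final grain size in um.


d^2 = 4.8^2 + 0.5*8.6 = 27.34
d = sqrt(27.34) = 5.23 um

5.23


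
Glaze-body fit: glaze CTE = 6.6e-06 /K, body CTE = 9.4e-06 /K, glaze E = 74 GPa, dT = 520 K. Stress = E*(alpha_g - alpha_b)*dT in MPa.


Stress = 74*1000*(6.6e-06 - 9.4e-06)*520 = -107.7 MPa

-107.7


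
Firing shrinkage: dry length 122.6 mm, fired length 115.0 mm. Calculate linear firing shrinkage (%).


FS = (122.6 - 115.0) / 122.6 * 100 = 6.2%

6.2


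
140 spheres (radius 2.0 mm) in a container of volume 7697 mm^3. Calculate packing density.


V_sphere = 4/3*pi*2.0^3 = 33.5103 mm^3
Total V = 140*33.5103 = 4691.442 mm^3
PD = 4691.442 / 7697 = 0.61

0.61


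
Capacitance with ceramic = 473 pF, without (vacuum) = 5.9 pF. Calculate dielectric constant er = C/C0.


er = 473 / 5.9 = 80.17

80.17


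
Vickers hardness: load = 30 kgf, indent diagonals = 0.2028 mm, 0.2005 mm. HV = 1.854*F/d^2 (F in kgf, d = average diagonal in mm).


d_avg = (0.2028+0.2005)/2 = 0.20165 mm
HV = 1.854*30/0.20165^2 = 1368

1368


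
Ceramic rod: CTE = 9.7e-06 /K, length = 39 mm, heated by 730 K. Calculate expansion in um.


dL = 9.7e-06 * 39 * 730 * 1000 = 276.159 um

276.159


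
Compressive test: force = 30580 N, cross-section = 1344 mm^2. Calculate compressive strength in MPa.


CS = 30580 / 1344 = 22.8 MPa

22.8


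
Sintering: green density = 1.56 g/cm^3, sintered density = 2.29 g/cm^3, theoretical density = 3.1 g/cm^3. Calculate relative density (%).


Relative = 2.29 / 3.1 * 100 = 73.9%

73.9


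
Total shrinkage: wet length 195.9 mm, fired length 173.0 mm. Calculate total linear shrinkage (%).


TS = (195.9 - 173.0) / 195.9 * 100 = 11.69%

11.69


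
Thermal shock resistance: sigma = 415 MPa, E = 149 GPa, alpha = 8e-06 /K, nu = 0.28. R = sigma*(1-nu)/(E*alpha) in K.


R = 415*(1-0.28)/(149*1000*8e-06) = 251 K

251


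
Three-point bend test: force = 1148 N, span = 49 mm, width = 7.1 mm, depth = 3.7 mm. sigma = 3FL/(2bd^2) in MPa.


sigma = 3*1148*49/(2*7.1*3.7^2) = 868.1 MPa

868.1


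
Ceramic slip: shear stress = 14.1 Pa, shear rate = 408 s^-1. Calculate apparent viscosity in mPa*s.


eta = tau/gamma * 1000 = 14.1/408 * 1000 = 34.6 mPa*s

34.6


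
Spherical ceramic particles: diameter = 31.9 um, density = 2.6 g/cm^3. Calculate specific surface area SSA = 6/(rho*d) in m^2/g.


SSA = 6 / (2.6 * 31.9) = 0.072 m^2/g

0.072


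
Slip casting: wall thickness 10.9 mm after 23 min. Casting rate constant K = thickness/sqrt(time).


K = 10.9 / sqrt(23) = 10.9 / 4.7958 = 2.273 mm/min^0.5

2.273


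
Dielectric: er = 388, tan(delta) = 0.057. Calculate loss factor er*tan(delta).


Loss = 388 * 0.057 = 22.116

22.116


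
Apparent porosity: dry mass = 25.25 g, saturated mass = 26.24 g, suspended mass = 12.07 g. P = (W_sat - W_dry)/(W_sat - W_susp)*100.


P = (26.24 - 25.25) / (26.24 - 12.07) * 100 = 0.99 / 14.17 * 100 = 7.0%

7.0


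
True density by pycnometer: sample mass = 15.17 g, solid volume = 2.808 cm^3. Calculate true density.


TD = 15.17 / 2.808 = 5.402 g/cm^3

5.402


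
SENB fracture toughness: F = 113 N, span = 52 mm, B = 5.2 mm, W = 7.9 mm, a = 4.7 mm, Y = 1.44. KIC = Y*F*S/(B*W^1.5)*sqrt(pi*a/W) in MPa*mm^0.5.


KIC = 1.44*113*52/(5.2*7.9^1.5)*sqrt(pi*4.7/7.9) = 100.19

100.19


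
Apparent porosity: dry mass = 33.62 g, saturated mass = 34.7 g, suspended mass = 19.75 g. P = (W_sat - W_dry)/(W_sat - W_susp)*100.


P = (34.7 - 33.62) / (34.7 - 19.75) * 100 = 1.08 / 14.95 * 100 = 7.2%

7.2


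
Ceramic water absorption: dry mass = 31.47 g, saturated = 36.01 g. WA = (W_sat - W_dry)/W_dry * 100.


WA = (36.01 - 31.47) / 31.47 * 100 = 14.43%

14.43


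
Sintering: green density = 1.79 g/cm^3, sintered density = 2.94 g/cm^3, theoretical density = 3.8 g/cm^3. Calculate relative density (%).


Relative = 2.94 / 3.8 * 100 = 77.4%

77.4


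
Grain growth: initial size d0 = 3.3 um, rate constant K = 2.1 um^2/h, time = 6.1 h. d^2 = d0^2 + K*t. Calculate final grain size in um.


d^2 = 3.3^2 + 2.1*6.1 = 23.7
d = sqrt(23.7) = 4.87 um

4.87


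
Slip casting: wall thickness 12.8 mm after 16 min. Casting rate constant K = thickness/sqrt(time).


K = 12.8 / sqrt(16) = 12.8 / 4.0 = 3.2 mm/min^0.5

3.2


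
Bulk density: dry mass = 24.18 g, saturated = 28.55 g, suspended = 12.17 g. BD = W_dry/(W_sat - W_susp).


BD = 24.18 / (28.55 - 12.17) = 24.18 / 16.38 = 1.476 g/cm^3

1.476


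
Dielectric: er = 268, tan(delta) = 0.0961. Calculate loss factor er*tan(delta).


Loss = 268 * 0.0961 = 25.755

25.755


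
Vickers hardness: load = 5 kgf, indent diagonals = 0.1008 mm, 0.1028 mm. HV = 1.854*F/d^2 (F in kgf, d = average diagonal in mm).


d_avg = (0.1008+0.1028)/2 = 0.1018 mm
HV = 1.854*5/0.1018^2 = 895

895


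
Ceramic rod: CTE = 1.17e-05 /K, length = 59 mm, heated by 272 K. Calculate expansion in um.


dL = 1.17e-05 * 59 * 272 * 1000 = 187.762 um

187.762


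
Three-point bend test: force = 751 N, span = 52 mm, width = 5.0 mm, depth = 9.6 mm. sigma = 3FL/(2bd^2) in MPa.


sigma = 3*751*52/(2*5.0*9.6^2) = 127.1 MPa

127.1


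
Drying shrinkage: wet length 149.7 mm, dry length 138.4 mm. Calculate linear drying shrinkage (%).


DS = (149.7 - 138.4) / 149.7 * 100 = 7.55%

7.55


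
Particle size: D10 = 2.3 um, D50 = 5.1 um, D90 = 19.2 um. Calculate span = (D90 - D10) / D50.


Span = (19.2 - 2.3) / 5.1 = 16.9 / 5.1 = 3.314

3.314


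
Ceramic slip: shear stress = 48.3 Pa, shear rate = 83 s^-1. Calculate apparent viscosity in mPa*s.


eta = tau/gamma * 1000 = 48.3/83 * 1000 = 581.9 mPa*s

581.9


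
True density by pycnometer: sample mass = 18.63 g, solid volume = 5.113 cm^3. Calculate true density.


TD = 18.63 / 5.113 = 3.644 g/cm^3

3.644


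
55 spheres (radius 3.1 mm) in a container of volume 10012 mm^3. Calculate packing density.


V_sphere = 4/3*pi*3.1^3 = 124.7882 mm^3
Total V = 55*124.7882 = 6863.351 mm^3
PD = 6863.351 / 10012 = 0.686

0.686


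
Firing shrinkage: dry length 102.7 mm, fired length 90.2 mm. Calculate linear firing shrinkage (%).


FS = (102.7 - 90.2) / 102.7 * 100 = 12.17%

12.17


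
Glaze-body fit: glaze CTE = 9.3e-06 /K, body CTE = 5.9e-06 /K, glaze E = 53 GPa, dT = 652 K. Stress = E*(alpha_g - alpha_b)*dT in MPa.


Stress = 53*1000*(9.3e-06 - 5.9e-06)*652 = 117.5 MPa

117.5


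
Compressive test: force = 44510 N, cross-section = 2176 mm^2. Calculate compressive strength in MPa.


CS = 44510 / 2176 = 20.5 MPa

20.5


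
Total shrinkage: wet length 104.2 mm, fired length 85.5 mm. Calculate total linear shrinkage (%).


TS = (104.2 - 85.5) / 104.2 * 100 = 17.95%

17.95


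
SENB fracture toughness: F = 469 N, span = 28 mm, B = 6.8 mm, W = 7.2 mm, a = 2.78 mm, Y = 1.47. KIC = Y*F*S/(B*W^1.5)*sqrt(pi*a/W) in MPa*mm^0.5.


KIC = 1.47*469*28/(6.8*7.2^1.5)*sqrt(pi*2.78/7.2) = 161.83

161.83


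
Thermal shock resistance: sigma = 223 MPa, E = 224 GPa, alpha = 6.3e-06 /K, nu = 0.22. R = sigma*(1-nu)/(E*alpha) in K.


R = 223*(1-0.22)/(224*1000*6.3e-06) = 123 K

123


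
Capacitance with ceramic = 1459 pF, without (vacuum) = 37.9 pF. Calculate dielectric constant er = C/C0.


er = 1459 / 37.9 = 38.5

38.5


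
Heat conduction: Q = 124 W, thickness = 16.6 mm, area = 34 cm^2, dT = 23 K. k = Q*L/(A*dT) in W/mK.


k = 124*16.6/1000/(34/10000*23) = 26.32 W/mK

26.32


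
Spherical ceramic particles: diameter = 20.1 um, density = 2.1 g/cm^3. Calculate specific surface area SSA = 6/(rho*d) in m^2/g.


SSA = 6 / (2.1 * 20.1) = 0.142 m^2/g

0.142


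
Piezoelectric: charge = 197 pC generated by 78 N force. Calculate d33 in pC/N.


d33 = 197 / 78 = 2.5 pC/N

2.5


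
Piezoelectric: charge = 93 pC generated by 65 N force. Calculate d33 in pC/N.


d33 = 93 / 65 = 1.4 pC/N

1.4


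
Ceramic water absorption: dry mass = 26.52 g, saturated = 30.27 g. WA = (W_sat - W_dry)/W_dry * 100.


WA = (30.27 - 26.52) / 26.52 * 100 = 14.14%

14.14


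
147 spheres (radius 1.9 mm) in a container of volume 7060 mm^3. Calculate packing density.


V_sphere = 4/3*pi*1.9^3 = 28.7309 mm^3
Total V = 147*28.7309 = 4223.4423 mm^3
PD = 4223.4423 / 7060 = 0.598

0.598


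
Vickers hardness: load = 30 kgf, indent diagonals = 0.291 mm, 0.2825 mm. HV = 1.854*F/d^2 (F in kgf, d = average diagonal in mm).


d_avg = (0.291+0.2825)/2 = 0.28675 mm
HV = 1.854*30/0.28675^2 = 676

676


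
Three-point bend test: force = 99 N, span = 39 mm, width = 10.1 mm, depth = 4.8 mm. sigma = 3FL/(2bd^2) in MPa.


sigma = 3*99*39/(2*10.1*4.8^2) = 24.9 MPa

24.9


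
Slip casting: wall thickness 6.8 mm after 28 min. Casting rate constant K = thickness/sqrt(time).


K = 6.8 / sqrt(28) = 6.8 / 5.2915 = 1.285 mm/min^0.5

1.285


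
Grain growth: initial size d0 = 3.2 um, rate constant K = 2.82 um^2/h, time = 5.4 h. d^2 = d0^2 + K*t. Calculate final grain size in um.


d^2 = 3.2^2 + 2.82*5.4 = 25.468
d = sqrt(25.468) = 5.05 um

5.05


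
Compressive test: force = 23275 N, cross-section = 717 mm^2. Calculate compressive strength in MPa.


CS = 23275 / 717 = 32.5 MPa

32.5


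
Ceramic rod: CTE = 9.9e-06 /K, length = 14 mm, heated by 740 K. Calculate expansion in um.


dL = 9.9e-06 * 14 * 740 * 1000 = 102.564 um

102.564


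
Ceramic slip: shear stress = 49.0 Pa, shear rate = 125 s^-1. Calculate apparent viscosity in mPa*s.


eta = tau/gamma * 1000 = 49.0/125 * 1000 = 392.0 mPa*s

392.0


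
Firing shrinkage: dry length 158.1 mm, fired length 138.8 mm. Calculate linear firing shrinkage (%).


FS = (158.1 - 138.8) / 158.1 * 100 = 12.21%

12.21


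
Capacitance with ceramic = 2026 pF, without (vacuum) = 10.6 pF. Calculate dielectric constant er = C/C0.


er = 2026 / 10.6 = 191.13

191.13


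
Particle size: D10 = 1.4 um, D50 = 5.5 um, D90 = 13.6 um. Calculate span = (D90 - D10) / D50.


Span = (13.6 - 1.4) / 5.5 = 12.2 / 5.5 = 2.218

2.218


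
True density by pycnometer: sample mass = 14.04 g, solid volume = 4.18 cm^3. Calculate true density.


TD = 14.04 / 4.18 = 3.359 g/cm^3

3.359


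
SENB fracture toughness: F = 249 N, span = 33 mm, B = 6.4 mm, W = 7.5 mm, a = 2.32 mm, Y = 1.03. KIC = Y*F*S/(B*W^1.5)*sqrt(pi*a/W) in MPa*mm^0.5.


KIC = 1.03*249*33/(6.4*7.5^1.5)*sqrt(pi*2.32/7.5) = 63.47

63.47


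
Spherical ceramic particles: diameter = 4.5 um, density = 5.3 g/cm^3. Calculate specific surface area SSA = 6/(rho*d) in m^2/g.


SSA = 6 / (5.3 * 4.5) = 0.252 m^2/g

0.252


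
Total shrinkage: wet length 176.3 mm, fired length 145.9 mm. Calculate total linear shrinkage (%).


TS = (176.3 - 145.9) / 176.3 * 100 = 17.24%

17.24


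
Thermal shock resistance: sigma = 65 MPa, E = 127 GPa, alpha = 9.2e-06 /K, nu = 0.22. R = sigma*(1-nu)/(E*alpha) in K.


R = 65*(1-0.22)/(127*1000*9.2e-06) = 43 K

43


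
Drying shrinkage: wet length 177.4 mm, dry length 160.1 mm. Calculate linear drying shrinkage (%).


DS = (177.4 - 160.1) / 177.4 * 100 = 9.75%

9.75


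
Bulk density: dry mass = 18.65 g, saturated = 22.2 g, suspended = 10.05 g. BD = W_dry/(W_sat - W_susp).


BD = 18.65 / (22.2 - 10.05) = 18.65 / 12.15 = 1.535 g/cm^3

1.535


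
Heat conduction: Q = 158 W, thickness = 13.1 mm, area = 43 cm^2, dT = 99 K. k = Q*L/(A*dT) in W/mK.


k = 158*13.1/1000/(43/10000*99) = 4.86 W/mK

4.86


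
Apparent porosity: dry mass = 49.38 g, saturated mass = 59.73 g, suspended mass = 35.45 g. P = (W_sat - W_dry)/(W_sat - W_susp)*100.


P = (59.73 - 49.38) / (59.73 - 35.45) * 100 = 10.35 / 24.28 * 100 = 42.6%

42.6


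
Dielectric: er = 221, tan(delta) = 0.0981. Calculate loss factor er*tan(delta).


Loss = 221 * 0.0981 = 21.68

21.68


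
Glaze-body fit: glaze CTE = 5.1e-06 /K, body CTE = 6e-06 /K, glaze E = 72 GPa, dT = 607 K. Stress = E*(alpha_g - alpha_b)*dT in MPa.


Stress = 72*1000*(5.1e-06 - 6e-06)*607 = -39.3 MPa

-39.3


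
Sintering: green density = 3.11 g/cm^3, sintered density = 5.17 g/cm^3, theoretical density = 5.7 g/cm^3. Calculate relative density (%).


Relative = 5.17 / 5.7 * 100 = 90.7%

90.7


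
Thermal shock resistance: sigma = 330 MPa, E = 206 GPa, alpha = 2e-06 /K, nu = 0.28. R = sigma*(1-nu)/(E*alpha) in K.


R = 330*(1-0.28)/(206*1000*2e-06) = 577 K

577


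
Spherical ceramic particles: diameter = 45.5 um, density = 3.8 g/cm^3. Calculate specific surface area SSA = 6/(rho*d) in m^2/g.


SSA = 6 / (3.8 * 45.5) = 0.035 m^2/g

0.035


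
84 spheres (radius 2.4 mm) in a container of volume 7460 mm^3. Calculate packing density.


V_sphere = 4/3*pi*2.4^3 = 57.9058 mm^3
Total V = 84*57.9058 = 4864.0872 mm^3
PD = 4864.0872 / 7460 = 0.652

0.652


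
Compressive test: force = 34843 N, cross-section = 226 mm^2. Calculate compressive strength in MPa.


CS = 34843 / 226 = 154.2 MPa

154.2


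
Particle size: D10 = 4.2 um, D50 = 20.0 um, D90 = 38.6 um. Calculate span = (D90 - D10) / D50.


Span = (38.6 - 4.2) / 20.0 = 34.4 / 20.0 = 1.72

1.72


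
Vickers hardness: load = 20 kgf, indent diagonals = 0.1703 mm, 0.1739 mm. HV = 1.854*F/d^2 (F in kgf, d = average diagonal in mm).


d_avg = (0.1703+0.1739)/2 = 0.1721 mm
HV = 1.854*20/0.1721^2 = 1252

1252


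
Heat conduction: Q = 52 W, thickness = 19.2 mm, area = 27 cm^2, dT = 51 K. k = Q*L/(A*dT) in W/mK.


k = 52*19.2/1000/(27/10000*51) = 7.25 W/mK

7.25


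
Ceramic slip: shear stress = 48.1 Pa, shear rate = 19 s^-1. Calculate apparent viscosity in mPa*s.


eta = tau/gamma * 1000 = 48.1/19 * 1000 = 2531.6 mPa*s

2531.6


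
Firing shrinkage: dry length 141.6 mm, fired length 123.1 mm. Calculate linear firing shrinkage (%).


FS = (141.6 - 123.1) / 141.6 * 100 = 13.06%

13.06


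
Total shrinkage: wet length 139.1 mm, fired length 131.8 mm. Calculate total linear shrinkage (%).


TS = (139.1 - 131.8) / 139.1 * 100 = 5.25%

5.25


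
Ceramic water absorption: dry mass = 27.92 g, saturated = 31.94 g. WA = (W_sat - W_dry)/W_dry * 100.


WA = (31.94 - 27.92) / 27.92 * 100 = 14.4%

14.4


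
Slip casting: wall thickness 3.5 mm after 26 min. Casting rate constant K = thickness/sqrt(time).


K = 3.5 / sqrt(26) = 3.5 / 5.099 = 0.686 mm/min^0.5

0.686


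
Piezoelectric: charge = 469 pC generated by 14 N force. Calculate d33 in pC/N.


d33 = 469 / 14 = 33.5 pC/N

33.5


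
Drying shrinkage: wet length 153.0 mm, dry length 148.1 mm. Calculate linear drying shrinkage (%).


DS = (153.0 - 148.1) / 153.0 * 100 = 3.2%

3.2


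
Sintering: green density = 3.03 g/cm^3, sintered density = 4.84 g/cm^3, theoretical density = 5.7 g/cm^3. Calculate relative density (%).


Relative = 4.84 / 5.7 * 100 = 84.9%

84.9


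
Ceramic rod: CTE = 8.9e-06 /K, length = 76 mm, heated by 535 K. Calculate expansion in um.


dL = 8.9e-06 * 76 * 535 * 1000 = 361.874 um

361.874


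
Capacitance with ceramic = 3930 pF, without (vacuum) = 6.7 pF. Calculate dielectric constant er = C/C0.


er = 3930 / 6.7 = 586.57

586.57


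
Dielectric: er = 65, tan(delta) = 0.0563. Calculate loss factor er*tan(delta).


Loss = 65 * 0.0563 = 3.66

3.66


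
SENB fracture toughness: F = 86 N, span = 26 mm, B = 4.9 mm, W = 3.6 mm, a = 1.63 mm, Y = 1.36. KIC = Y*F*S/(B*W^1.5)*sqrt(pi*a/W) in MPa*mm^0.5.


KIC = 1.36*86*26/(4.9*3.6^1.5)*sqrt(pi*1.63/3.6) = 108.36

108.36


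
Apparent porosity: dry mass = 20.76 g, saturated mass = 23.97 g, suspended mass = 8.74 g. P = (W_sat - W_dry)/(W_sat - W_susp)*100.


P = (23.97 - 20.76) / (23.97 - 8.74) * 100 = 3.21 / 15.23 * 100 = 21.1%

21.1


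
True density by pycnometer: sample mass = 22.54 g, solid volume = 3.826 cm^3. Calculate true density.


TD = 22.54 / 3.826 = 5.891 g/cm^3

5.891


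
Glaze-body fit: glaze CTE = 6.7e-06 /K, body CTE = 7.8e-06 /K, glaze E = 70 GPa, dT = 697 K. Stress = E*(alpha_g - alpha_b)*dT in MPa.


Stress = 70*1000*(6.7e-06 - 7.8e-06)*697 = -53.7 MPa

-53.7


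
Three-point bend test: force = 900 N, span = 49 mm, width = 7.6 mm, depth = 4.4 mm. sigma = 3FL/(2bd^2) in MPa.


sigma = 3*900*49/(2*7.6*4.4^2) = 449.6 MPa

449.6


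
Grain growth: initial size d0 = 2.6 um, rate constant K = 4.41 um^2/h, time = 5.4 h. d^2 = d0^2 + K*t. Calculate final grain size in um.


d^2 = 2.6^2 + 4.41*5.4 = 30.574
d = sqrt(30.574) = 5.53 um

5.53


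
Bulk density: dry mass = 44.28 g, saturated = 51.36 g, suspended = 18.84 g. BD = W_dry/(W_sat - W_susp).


BD = 44.28 / (51.36 - 18.84) = 44.28 / 32.52 = 1.362 g/cm^3

1.362


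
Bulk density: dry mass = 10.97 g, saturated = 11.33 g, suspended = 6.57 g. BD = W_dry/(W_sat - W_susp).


BD = 10.97 / (11.33 - 6.57) = 10.97 / 4.76 = 2.305 g/cm^3

2.305


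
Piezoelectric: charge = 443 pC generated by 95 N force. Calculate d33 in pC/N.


d33 = 443 / 95 = 4.7 pC/N

4.7


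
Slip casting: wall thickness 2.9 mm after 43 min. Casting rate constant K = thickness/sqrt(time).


K = 2.9 / sqrt(43) = 2.9 / 6.5574 = 0.442 mm/min^0.5

0.442


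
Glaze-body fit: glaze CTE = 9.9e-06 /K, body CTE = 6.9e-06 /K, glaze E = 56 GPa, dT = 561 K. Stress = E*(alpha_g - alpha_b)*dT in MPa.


Stress = 56*1000*(9.9e-06 - 6.9e-06)*561 = 94.2 MPa

94.2


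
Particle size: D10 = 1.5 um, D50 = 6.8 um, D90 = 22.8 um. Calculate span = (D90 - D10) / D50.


Span = (22.8 - 1.5) / 6.8 = 21.3 / 6.8 = 3.132

3.132


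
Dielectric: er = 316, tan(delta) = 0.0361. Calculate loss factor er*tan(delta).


Loss = 316 * 0.0361 = 11.408

11.408


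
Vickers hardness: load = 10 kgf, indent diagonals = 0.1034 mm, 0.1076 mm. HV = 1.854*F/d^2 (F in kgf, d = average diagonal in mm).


d_avg = (0.1034+0.1076)/2 = 0.1055 mm
HV = 1.854*10/0.1055^2 = 1666

1666


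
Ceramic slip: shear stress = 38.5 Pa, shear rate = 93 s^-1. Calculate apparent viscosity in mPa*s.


eta = tau/gamma * 1000 = 38.5/93 * 1000 = 414.0 mPa*s

414.0


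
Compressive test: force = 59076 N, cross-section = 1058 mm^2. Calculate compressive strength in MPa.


CS = 59076 / 1058 = 55.8 MPa

55.8


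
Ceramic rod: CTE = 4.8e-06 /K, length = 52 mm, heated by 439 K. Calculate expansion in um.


dL = 4.8e-06 * 52 * 439 * 1000 = 109.574 um

109.574


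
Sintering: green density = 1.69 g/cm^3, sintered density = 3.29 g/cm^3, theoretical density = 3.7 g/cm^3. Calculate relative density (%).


Relative = 3.29 / 3.7 * 100 = 88.9%

88.9


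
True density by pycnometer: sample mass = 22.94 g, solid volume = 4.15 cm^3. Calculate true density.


TD = 22.94 / 4.15 = 5.528 g/cm^3

5.528


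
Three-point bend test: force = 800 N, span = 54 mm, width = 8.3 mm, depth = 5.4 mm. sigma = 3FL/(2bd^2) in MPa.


sigma = 3*800*54/(2*8.3*5.4^2) = 267.7 MPa

267.7


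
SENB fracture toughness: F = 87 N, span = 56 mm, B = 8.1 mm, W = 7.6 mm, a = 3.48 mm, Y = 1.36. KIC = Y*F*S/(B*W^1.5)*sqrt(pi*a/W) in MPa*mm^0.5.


KIC = 1.36*87*56/(8.1*7.6^1.5)*sqrt(pi*3.48/7.6) = 46.83

46.83


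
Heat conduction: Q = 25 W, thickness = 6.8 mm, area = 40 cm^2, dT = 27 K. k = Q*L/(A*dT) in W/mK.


k = 25*6.8/1000/(40/10000*27) = 1.57 W/mK

1.57


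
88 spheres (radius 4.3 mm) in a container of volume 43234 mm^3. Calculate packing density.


V_sphere = 4/3*pi*4.3^3 = 333.0381 mm^3
Total V = 88*333.0381 = 29307.3528 mm^3
PD = 29307.3528 / 43234 = 0.678

0.678


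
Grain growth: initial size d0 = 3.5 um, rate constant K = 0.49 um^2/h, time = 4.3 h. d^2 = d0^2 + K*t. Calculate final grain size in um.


d^2 = 3.5^2 + 0.49*4.3 = 14.357
d = sqrt(14.357) = 3.79 um

3.79


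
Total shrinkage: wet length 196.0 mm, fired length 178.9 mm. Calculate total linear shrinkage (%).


TS = (196.0 - 178.9) / 196.0 * 100 = 8.72%

8.72


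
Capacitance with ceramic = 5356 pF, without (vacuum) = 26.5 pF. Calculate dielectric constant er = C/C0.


er = 5356 / 26.5 = 202.11

202.11


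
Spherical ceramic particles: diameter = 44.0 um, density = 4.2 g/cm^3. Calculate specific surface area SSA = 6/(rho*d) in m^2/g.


SSA = 6 / (4.2 * 44.0) = 0.032 m^2/g

0.032


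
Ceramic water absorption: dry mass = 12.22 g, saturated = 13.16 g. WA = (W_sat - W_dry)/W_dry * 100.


WA = (13.16 - 12.22) / 12.22 * 100 = 7.69%

7.69


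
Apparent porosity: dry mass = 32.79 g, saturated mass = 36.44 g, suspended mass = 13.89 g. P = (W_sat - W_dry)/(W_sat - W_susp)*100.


P = (36.44 - 32.79) / (36.44 - 13.89) * 100 = 3.65 / 22.55 * 100 = 16.2%

16.2


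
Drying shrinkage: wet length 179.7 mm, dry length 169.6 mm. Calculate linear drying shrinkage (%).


DS = (179.7 - 169.6) / 179.7 * 100 = 5.62%

5.62


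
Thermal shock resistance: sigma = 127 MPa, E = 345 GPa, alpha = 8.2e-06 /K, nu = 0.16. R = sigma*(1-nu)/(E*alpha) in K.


R = 127*(1-0.16)/(345*1000*8.2e-06) = 38 K

38


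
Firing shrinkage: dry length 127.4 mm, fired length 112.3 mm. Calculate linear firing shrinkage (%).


FS = (127.4 - 112.3) / 127.4 * 100 = 11.85%

11.85


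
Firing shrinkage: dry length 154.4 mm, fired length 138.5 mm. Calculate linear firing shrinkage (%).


FS = (154.4 - 138.5) / 154.4 * 100 = 10.3%

10.3


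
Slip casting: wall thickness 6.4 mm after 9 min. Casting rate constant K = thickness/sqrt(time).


K = 6.4 / sqrt(9) = 6.4 / 3.0 = 2.133 mm/min^0.5

2.133


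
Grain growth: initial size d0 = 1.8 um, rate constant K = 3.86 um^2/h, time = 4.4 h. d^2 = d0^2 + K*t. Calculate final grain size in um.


d^2 = 1.8^2 + 3.86*4.4 = 20.224
d = sqrt(20.224) = 4.5 um

4.5


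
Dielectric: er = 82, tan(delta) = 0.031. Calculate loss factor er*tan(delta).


Loss = 82 * 0.031 = 2.542

2.542


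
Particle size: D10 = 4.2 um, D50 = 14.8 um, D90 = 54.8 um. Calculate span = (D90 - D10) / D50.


Span = (54.8 - 4.2) / 14.8 = 50.6 / 14.8 = 3.419

3.419


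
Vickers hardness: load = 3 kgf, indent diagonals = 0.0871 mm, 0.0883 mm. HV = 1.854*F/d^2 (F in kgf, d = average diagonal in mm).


d_avg = (0.0871+0.0883)/2 = 0.0877 mm
HV = 1.854*3/0.0877^2 = 723

723


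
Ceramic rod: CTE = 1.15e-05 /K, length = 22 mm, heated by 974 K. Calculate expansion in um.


dL = 1.15e-05 * 22 * 974 * 1000 = 246.422 um

246.422


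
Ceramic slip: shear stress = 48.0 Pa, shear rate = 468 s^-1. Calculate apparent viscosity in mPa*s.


eta = tau/gamma * 1000 = 48.0/468 * 1000 = 102.6 mPa*s

102.6


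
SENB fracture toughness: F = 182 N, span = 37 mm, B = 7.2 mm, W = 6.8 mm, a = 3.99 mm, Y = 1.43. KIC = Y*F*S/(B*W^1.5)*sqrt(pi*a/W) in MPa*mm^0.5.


KIC = 1.43*182*37/(7.2*6.8^1.5)*sqrt(pi*3.99/6.8) = 102.4

102.4


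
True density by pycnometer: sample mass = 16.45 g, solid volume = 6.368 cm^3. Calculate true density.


TD = 16.45 / 6.368 = 2.583 g/cm^3

2.583


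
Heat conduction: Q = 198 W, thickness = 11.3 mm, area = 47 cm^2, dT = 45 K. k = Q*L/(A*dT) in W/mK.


k = 198*11.3/1000/(47/10000*45) = 10.58 W/mK

10.58


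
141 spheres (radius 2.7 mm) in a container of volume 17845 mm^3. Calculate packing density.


V_sphere = 4/3*pi*2.7^3 = 82.448 mm^3
Total V = 141*82.448 = 11625.168 mm^3
PD = 11625.168 / 17845 = 0.651

0.651


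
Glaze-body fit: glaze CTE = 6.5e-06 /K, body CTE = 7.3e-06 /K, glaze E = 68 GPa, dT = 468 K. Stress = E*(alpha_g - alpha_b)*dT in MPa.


Stress = 68*1000*(6.5e-06 - 7.3e-06)*468 = -25.5 MPa

-25.5


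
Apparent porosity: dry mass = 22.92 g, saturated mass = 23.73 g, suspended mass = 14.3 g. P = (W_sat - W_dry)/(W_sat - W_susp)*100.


P = (23.73 - 22.92) / (23.73 - 14.3) * 100 = 0.81 / 9.43 * 100 = 8.6%

8.6


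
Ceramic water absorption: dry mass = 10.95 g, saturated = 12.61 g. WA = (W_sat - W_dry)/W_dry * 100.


WA = (12.61 - 10.95) / 10.95 * 100 = 15.16%

15.16


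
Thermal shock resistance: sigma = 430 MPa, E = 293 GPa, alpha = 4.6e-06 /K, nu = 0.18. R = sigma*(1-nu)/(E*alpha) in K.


R = 430*(1-0.18)/(293*1000*4.6e-06) = 262 K

262


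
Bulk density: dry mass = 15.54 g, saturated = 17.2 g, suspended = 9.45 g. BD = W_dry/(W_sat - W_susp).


BD = 15.54 / (17.2 - 9.45) = 15.54 / 7.75 = 2.005 g/cm^3

2.005


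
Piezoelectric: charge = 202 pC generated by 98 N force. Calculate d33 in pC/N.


d33 = 202 / 98 = 2.1 pC/N

2.1


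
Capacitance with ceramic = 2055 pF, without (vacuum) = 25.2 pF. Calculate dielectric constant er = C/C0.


er = 2055 / 25.2 = 81.55

81.55


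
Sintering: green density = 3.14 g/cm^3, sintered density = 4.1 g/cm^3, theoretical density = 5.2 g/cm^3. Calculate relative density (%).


Relative = 4.1 / 5.2 * 100 = 78.8%

78.8


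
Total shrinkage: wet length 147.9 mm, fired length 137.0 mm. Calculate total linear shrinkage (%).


TS = (147.9 - 137.0) / 147.9 * 100 = 7.37%

7.37


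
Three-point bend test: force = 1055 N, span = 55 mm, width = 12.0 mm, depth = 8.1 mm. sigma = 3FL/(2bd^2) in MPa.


sigma = 3*1055*55/(2*12.0*8.1^2) = 110.5 MPa

110.5


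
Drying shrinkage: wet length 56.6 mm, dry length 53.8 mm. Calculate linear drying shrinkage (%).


DS = (56.6 - 53.8) / 56.6 * 100 = 4.95%

4.95


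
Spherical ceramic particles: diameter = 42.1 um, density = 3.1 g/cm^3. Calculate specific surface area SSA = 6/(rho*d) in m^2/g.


SSA = 6 / (3.1 * 42.1) = 0.046 m^2/g

0.046


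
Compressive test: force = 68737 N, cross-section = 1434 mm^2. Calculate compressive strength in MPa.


CS = 68737 / 1434 = 47.9 MPa

47.9


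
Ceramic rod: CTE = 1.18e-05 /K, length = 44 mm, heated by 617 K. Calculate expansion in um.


dL = 1.18e-05 * 44 * 617 * 1000 = 320.346 um

320.346


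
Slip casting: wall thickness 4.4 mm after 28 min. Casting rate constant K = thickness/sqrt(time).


K = 4.4 / sqrt(28) = 4.4 / 5.2915 = 0.832 mm/min^0.5

0.832


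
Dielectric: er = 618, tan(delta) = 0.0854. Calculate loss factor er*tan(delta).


Loss = 618 * 0.0854 = 52.777

52.777


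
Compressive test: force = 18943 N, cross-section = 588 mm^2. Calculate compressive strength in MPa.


CS = 18943 / 588 = 32.2 MPa

32.2


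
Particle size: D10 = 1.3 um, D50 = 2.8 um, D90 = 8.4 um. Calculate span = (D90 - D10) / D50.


Span = (8.4 - 1.3) / 2.8 = 7.1 / 2.8 = 2.536

2.536


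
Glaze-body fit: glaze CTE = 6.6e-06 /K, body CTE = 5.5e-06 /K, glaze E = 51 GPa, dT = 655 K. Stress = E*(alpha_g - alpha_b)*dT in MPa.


Stress = 51*1000*(6.6e-06 - 5.5e-06)*655 = 36.7 MPa

36.7


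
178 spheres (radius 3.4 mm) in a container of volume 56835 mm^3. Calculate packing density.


V_sphere = 4/3*pi*3.4^3 = 164.6362 mm^3
Total V = 178*164.6362 = 29305.2436 mm^3
PD = 29305.2436 / 56835 = 0.516

0.516


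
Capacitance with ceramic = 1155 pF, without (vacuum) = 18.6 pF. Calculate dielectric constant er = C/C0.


er = 1155 / 18.6 = 62.1

62.1


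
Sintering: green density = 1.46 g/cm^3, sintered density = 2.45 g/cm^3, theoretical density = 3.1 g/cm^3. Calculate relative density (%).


Relative = 2.45 / 3.1 * 100 = 79.0%

79.0


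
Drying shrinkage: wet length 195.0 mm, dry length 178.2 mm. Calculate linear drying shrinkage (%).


DS = (195.0 - 178.2) / 195.0 * 100 = 8.62%

8.62


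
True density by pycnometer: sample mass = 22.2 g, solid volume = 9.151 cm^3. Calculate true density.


TD = 22.2 / 9.151 = 2.426 g/cm^3

2.426


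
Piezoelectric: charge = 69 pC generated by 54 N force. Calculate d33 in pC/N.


d33 = 69 / 54 = 1.3 pC/N

1.3


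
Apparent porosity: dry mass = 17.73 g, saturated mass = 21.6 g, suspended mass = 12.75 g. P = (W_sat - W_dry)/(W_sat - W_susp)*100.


P = (21.6 - 17.73) / (21.6 - 12.75) * 100 = 3.87 / 8.85 * 100 = 43.7%

43.7


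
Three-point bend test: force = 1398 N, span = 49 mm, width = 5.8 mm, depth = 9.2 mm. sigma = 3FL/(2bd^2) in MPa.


sigma = 3*1398*49/(2*5.8*9.2^2) = 209.3 MPa

209.3


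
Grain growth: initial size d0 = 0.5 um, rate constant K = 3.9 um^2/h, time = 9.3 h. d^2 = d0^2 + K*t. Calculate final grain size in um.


d^2 = 0.5^2 + 3.9*9.3 = 36.52
d = sqrt(36.52) = 6.04 um

6.04


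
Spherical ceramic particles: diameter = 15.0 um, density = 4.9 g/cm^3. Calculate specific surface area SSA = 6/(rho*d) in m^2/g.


SSA = 6 / (4.9 * 15.0) = 0.082 m^2/g

0.082


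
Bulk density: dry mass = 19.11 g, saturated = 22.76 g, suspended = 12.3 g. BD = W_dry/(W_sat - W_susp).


BD = 19.11 / (22.76 - 12.3) = 19.11 / 10.46 = 1.827 g/cm^3

1.827


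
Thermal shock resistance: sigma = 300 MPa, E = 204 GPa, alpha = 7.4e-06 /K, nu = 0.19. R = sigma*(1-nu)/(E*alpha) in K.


R = 300*(1-0.19)/(204*1000*7.4e-06) = 161 K

161


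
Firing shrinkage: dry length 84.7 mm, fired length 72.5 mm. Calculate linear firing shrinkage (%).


FS = (84.7 - 72.5) / 84.7 * 100 = 14.4%

14.4


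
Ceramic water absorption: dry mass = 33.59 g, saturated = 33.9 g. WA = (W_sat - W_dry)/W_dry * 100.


WA = (33.9 - 33.59) / 33.59 * 100 = 0.92%

0.92


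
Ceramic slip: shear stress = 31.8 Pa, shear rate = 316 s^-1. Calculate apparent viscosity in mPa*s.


eta = tau/gamma * 1000 = 31.8/316 * 1000 = 100.6 mPa*s

100.6


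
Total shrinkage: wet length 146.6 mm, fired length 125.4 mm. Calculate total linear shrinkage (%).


TS = (146.6 - 125.4) / 146.6 * 100 = 14.46%

14.46


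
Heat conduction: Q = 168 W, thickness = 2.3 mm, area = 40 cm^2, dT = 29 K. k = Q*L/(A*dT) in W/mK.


k = 168*2.3/1000/(40/10000*29) = 3.33 W/mK

3.33
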